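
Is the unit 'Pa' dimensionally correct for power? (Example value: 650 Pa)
No

power has SI base units: kg * m^2 / s^3
Pa does NOT reduce to kg * m^2 / s^3; a valid unit for power would be e.g. W.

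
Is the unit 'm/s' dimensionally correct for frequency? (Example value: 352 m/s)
No

frequency has SI base units: 1 / s
m/s does NOT reduce to 1 / s; a valid unit for frequency would be e.g. Hz.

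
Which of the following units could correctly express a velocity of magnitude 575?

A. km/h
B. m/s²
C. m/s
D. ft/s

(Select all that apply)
A, C, D

velocity has SI base units: m / s

Checking each option against m / s:
  A. km/h: ✓ matches
  B. m/s²: ✗ does not match
  C. m/s: ✓ matches
  D. ft/s: ✓ matches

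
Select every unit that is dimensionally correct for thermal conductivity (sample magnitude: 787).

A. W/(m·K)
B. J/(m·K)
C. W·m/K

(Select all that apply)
A

thermal conductivity has SI base units: kg * m / (s^3 * K)

Checking each option against kg * m / (s^3 * K):
  A. W/(m·K): ✓ matches
  B. J/(m·K): ✗ does not match
  C. W·m/K: ✗ does not match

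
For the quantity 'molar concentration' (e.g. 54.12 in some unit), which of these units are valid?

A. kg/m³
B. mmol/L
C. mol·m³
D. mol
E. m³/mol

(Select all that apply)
B

molar concentration has SI base units: mol / m^3

Checking each option against mol / m^3:
  A. kg/m³: ✗ does not match
  B. mmol/L: ✓ matches
  C. mol·m³: ✗ does not match
  D. mol: ✗ does not match
  E. m³/mol: ✗ does not match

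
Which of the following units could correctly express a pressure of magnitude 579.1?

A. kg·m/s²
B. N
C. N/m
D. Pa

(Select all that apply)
D

pressure has SI base units: kg / (m * s^2)

Checking each option against kg / (m * s^2):
  A. kg·m/s²: ✗ does not match
  B. N: ✗ does not match
  C. N/m: ✗ does not match
  D. Pa: ✓ matches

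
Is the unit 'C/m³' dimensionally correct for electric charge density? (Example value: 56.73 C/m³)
Yes

electric charge density has SI base units: A * s / m^3
C/m³ reduces to the same SI base units, so it is a valid unit for electric charge density.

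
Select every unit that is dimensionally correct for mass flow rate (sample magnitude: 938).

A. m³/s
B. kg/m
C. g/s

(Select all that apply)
C

mass flow rate has SI base units: kg / s

Checking each option against kg / s:
  A. m³/s: ✗ does not match
  B. kg/m: ✗ does not match
  C. g/s: ✓ matches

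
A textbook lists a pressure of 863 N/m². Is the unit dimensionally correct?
Yes

pressure has SI base units: kg / (m * s^2)
N/m² reduces to the same SI base units, so it is a valid unit for pressure.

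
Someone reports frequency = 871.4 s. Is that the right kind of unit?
No

frequency has SI base units: 1 / s
s does NOT reduce to 1 / s; a valid unit for frequency would be e.g. Hz.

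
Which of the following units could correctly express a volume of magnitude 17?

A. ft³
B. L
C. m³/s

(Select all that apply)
A, B

volume has SI base units: m^3

Checking each option against m^3:
  A. ft³: ✓ matches
  B. L: ✓ matches
  C. m³/s: ✗ does not match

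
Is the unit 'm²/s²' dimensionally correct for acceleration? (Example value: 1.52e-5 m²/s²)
No

acceleration has SI base units: m / s^2
m²/s² does NOT reduce to m / s^2; a valid unit for acceleration would be e.g. m/s².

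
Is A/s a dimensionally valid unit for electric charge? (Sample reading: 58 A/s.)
No

electric charge has SI base units: A * s
A/s does NOT reduce to A * s; a valid unit for electric charge would be e.g. C.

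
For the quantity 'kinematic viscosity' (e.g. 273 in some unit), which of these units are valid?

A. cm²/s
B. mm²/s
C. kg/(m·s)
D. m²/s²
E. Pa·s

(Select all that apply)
A, B

kinematic viscosity has SI base units: m^2 / s

Checking each option against m^2 / s:
  A. cm²/s: ✓ matches
  B. mm²/s: ✓ matches
  C. kg/(m·s): ✗ does not match
  D. m²/s²: ✗ does not match
  E. Pa·s: ✗ does not match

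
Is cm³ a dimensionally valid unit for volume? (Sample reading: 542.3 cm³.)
Yes

volume has SI base units: m^3
cm³ reduces to the same SI base units, so it is a valid unit for volume.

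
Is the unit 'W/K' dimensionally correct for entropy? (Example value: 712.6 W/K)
No

entropy has SI base units: kg * m^2 / (s^2 * K)
W/K does NOT reduce to kg * m^2 / (s^2 * K); a valid unit for entropy would be e.g. J/K.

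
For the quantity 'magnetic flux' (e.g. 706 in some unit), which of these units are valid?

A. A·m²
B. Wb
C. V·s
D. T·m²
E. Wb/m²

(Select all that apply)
B, C, D

magnetic flux has SI base units: kg * m^2 / (A * s^2)

Checking each option against kg * m^2 / (A * s^2):
  A. A·m²: ✗ does not match
  B. Wb: ✓ matches
  C. V·s: ✓ matches
  D. T·m²: ✓ matches
  E. Wb/m²: ✗ does not match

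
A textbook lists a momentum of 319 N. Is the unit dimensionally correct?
No

momentum has SI base units: kg * m / s
N does NOT reduce to kg * m / s; a valid unit for momentum would be e.g. kg·m/s.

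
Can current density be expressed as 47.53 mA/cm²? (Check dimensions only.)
Yes

current density has SI base units: A / m^2
mA/cm² reduces to the same SI base units, so it is a valid unit for current density.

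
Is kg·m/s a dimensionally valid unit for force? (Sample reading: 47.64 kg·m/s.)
No

force has SI base units: kg * m / s^2
kg·m/s does NOT reduce to kg * m / s^2; a valid unit for force would be e.g. N.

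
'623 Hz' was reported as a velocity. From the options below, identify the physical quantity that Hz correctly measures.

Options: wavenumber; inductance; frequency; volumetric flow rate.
frequency

velocity should have units dimensionally equivalent to m / s (e.g. m/s).
The given unit 'Hz' reduces to 1 / s. Of the listed options, that is the dimensionality of frequency.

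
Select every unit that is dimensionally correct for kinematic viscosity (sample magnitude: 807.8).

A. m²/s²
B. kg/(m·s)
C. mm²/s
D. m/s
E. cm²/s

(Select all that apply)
C, E

kinematic viscosity has SI base units: m^2 / s

Checking each option against m^2 / s:
  A. m²/s²: ✗ does not match
  B. kg/(m·s): ✗ does not match
  C. mm²/s: ✓ matches
  D. m/s: ✗ does not match
  E. cm²/s: ✓ matches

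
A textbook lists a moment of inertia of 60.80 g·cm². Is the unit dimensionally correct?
Yes

moment of inertia has SI base units: kg * m^2
g·cm² reduces to the same SI base units, so it is a valid unit for moment of inertia.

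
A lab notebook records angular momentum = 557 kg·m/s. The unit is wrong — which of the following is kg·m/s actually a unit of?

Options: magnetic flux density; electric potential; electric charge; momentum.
momentum

angular momentum should have units dimensionally equivalent to kg * m^2 / s (e.g. kg·m²/s).
The given unit 'kg·m/s' reduces to kg * m / s. Of the listed options, that is the dimensionality of momentum.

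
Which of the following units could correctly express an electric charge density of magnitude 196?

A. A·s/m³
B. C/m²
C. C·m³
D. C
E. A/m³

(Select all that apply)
A

electric charge density has SI base units: A * s / m^3

Checking each option against A * s / m^3:
  A. A·s/m³: ✓ matches
  B. C/m²: ✗ does not match
  C. C·m³: ✗ does not match
  D. C: ✗ does not match
  E. A/m³: ✗ does not match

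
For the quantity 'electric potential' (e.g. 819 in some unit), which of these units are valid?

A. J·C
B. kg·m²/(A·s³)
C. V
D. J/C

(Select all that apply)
B, C, D

electric potential has SI base units: kg * m^2 / (A * s^3)

Checking each option against kg * m^2 / (A * s^3):
  A. J·C: ✗ does not match
  B. kg·m²/(A·s³): ✓ matches
  C. V: ✓ matches
  D. J/C: ✓ matches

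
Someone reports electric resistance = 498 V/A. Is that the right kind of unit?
Yes

electric resistance has SI base units: kg * m^2 / (A^2 * s^3)
V/A reduces to the same SI base units, so it is a valid unit for electric resistance.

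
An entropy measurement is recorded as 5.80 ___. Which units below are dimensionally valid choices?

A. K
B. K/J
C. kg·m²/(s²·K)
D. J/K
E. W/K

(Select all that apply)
C, D

entropy has SI base units: kg * m^2 / (s^2 * K)

Checking each option against kg * m^2 / (s^2 * K):
  A. K: ✗ does not match
  B. K/J: ✗ does not match
  C. kg·m²/(s²·K): ✓ matches
  D. J/K: ✓ matches
  E. W/K: ✗ does not match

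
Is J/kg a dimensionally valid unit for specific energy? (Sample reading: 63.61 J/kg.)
Yes

specific energy has SI base units: m^2 / s^2
J/kg reduces to the same SI base units, so it is a valid unit for specific energy.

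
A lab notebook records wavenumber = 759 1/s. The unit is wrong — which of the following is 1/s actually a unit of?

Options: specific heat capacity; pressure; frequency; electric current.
frequency

wavenumber should have units dimensionally equivalent to 1 / m (e.g. 1/m).
The given unit '1/s' reduces to 1 / s. Of the listed options, that is the dimensionality of frequency.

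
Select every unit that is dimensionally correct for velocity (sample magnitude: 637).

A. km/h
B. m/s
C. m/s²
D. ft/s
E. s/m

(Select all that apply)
A, B, D

velocity has SI base units: m / s

Checking each option against m / s:
  A. km/h: ✓ matches
  B. m/s: ✓ matches
  C. m/s²: ✗ does not match
  D. ft/s: ✓ matches
  E. s/m: ✗ does not match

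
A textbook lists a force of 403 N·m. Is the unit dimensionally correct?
No

force has SI base units: kg * m / s^2
N·m does NOT reduce to kg * m / s^2; a valid unit for force would be e.g. N.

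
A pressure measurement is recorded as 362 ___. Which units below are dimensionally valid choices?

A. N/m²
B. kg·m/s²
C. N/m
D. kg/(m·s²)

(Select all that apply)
A, D

pressure has SI base units: kg / (m * s^2)

Checking each option against kg / (m * s^2):
  A. N/m²: ✓ matches
  B. kg·m/s²: ✗ does not match
  C. N/m: ✗ does not match
  D. kg/(m·s²): ✓ matches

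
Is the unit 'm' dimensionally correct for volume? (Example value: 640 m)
No

volume has SI base units: m^3
m does NOT reduce to m^3; a valid unit for volume would be e.g. m³.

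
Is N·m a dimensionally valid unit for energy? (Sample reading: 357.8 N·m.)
Yes

energy has SI base units: kg * m^2 / s^2
N·m reduces to the same SI base units, so it is a valid unit for energy.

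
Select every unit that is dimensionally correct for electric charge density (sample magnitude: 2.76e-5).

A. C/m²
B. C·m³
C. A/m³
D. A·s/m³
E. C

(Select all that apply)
D

electric charge density has SI base units: A * s / m^3

Checking each option against A * s / m^3:
  A. C/m²: ✗ does not match
  B. C·m³: ✗ does not match
  C. A/m³: ✗ does not match
  D. A·s/m³: ✓ matches
  E. C: ✗ does not match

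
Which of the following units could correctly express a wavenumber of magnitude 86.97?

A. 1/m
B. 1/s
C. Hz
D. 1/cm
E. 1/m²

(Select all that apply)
A, D

wavenumber has SI base units: 1 / m

Checking each option against 1 / m:
  A. 1/m: ✓ matches
  B. 1/s: ✗ does not match
  C. Hz: ✗ does not match
  D. 1/cm: ✓ matches
  E. 1/m²: ✗ does not match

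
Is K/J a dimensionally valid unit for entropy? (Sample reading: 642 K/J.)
No

entropy has SI base units: kg * m^2 / (s^2 * K)
K/J does NOT reduce to kg * m^2 / (s^2 * K); a valid unit for entropy would be e.g. J/K.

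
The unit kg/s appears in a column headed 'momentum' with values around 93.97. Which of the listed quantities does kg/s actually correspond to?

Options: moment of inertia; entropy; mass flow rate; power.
mass flow rate

momentum should have units dimensionally equivalent to kg * m / s (e.g. kg·m/s).
The given unit 'kg/s' reduces to kg / s. Of the listed options, that is the dimensionality of mass flow rate.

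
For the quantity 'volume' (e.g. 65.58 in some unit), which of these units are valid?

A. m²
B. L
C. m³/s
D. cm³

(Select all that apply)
B, D

volume has SI base units: m^3

Checking each option against m^3:
  A. m²: ✗ does not match
  B. L: ✓ matches
  C. m³/s: ✗ does not match
  D. cm³: ✓ matches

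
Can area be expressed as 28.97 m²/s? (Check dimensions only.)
No

area has SI base units: m^2
m²/s does NOT reduce to m^2; a valid unit for area would be e.g. m².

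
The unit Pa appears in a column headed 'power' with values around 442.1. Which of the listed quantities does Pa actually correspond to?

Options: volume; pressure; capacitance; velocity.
pressure

power should have units dimensionally equivalent to kg * m^2 / s^3 (e.g. W).
The given unit 'Pa' reduces to kg / (m * s^2). Of the listed options, that is the dimensionality of pressure.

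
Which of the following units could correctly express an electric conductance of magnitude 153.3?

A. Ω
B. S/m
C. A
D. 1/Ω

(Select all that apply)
D

electric conductance has SI base units: A^2 * s^3 / (kg * m^2)

Checking each option against A^2 * s^3 / (kg * m^2):
  A. Ω: ✗ does not match
  B. S/m: ✗ does not match
  C. A: ✗ does not match
  D. 1/Ω: ✓ matches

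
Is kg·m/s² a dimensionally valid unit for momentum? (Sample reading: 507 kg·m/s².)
No

momentum has SI base units: kg * m / s
kg·m/s² does NOT reduce to kg * m / s; a valid unit for momentum would be e.g. kg·m/s.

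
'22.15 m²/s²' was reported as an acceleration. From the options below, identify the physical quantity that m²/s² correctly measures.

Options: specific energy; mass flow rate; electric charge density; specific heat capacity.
specific energy

acceleration should have units dimensionally equivalent to m / s^2 (e.g. m/s²).
The given unit 'm²/s²' reduces to m^2 / s^2. Of the listed options, that is the dimensionality of specific energy.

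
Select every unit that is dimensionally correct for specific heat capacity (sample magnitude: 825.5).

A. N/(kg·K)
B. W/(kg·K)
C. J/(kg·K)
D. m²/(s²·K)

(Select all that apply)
C, D

specific heat capacity has SI base units: m^2 / (s^2 * K)

Checking each option against m^2 / (s^2 * K):
  A. N/(kg·K): ✗ does not match
  B. W/(kg·K): ✗ does not match
  C. J/(kg·K): ✓ matches
  D. m²/(s²·K): ✓ matches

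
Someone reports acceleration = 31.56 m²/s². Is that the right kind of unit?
No

acceleration has SI base units: m / s^2
m²/s² does NOT reduce to m / s^2; a valid unit for acceleration would be e.g. m/s².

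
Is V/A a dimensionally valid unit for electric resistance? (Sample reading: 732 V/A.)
Yes

electric resistance has SI base units: kg * m^2 / (A^2 * s^3)
V/A reduces to the same SI base units, so it is a valid unit for electric resistance.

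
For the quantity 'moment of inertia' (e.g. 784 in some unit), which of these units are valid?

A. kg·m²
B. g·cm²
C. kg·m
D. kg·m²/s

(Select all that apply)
A, B

moment of inertia has SI base units: kg * m^2

Checking each option against kg * m^2:
  A. kg·m²: ✓ matches
  B. g·cm²: ✓ matches
  C. kg·m: ✗ does not match
  D. kg·m²/s: ✗ does not match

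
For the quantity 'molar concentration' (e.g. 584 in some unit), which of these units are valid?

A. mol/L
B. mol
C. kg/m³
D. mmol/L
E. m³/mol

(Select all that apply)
A, D

molar concentration has SI base units: mol / m^3

Checking each option against mol / m^3:
  A. mol/L: ✓ matches
  B. mol: ✗ does not match
  C. kg/m³: ✗ does not match
  D. mmol/L: ✓ matches
  E. m³/mol: ✗ does not match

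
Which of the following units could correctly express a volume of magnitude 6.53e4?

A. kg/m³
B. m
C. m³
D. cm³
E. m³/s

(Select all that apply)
C, D

volume has SI base units: m^3

Checking each option against m^3:
  A. kg/m³: ✗ does not match
  B. m: ✗ does not match
  C. m³: ✓ matches
  D. cm³: ✓ matches
  E. m³/s: ✗ does not match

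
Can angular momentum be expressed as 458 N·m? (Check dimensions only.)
No

angular momentum has SI base units: kg * m^2 / s
N·m does NOT reduce to kg * m^2 / s; a valid unit for angular momentum would be e.g. kg·m²/s.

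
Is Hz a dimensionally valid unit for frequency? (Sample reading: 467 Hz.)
Yes

frequency has SI base units: 1 / s
Hz reduces to the same SI base units, so it is a valid unit for frequency.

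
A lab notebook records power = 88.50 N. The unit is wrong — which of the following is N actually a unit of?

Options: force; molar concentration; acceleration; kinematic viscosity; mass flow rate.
force

power should have units dimensionally equivalent to kg * m^2 / s^3 (e.g. W).
The given unit 'N' reduces to kg * m / s^2. Of the listed options, that is the dimensionality of force.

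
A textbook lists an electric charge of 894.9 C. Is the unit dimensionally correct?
Yes

electric charge has SI base units: A * s
C reduces to the same SI base units, so it is a valid unit for electric charge.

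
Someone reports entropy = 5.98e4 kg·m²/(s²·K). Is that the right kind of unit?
Yes

entropy has SI base units: kg * m^2 / (s^2 * K)
kg·m²/(s²·K) reduces to the same SI base units, so it is a valid unit for entropy.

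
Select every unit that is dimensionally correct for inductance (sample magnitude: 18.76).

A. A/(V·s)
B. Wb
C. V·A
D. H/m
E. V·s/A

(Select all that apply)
E

inductance has SI base units: kg * m^2 / (A^2 * s^2)

Checking each option against kg * m^2 / (A^2 * s^2):
  A. A/(V·s): ✗ does not match
  B. Wb: ✗ does not match
  C. V·A: ✗ does not match
  D. H/m: ✗ does not match
  E. V·s/A: ✓ matches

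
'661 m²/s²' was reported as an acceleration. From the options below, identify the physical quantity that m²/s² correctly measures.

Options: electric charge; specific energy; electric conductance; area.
specific energy

acceleration should have units dimensionally equivalent to m / s^2 (e.g. m/s²).
The given unit 'm²/s²' reduces to m^2 / s^2. Of the listed options, that is the dimensionality of specific energy.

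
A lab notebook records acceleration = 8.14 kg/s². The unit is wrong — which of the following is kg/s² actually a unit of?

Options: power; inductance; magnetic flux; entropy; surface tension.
surface tension

acceleration should have units dimensionally equivalent to m / s^2 (e.g. m/s²).
The given unit 'kg/s²' reduces to kg / s^2. Of the listed options, that is the dimensionality of surface tension.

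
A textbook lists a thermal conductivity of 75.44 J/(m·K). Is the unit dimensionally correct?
No

thermal conductivity has SI base units: kg * m / (s^3 * K)
J/(m·K) does NOT reduce to kg * m / (s^3 * K); a valid unit for thermal conductivity would be e.g. W/(m·K).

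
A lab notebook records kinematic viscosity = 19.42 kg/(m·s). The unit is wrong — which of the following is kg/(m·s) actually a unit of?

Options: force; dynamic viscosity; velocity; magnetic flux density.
dynamic viscosity

kinematic viscosity should have units dimensionally equivalent to m^2 / s (e.g. m²/s).
The given unit 'kg/(m·s)' reduces to kg / (m * s). Of the listed options, that is the dimensionality of dynamic viscosity.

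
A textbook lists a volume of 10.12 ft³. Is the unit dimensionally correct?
Yes

volume has SI base units: m^3
ft³ reduces to the same SI base units, so it is a valid unit for volume.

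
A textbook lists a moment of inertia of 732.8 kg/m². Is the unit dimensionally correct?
No

moment of inertia has SI base units: kg * m^2
kg/m² does NOT reduce to kg * m^2; a valid unit for moment of inertia would be e.g. kg·m².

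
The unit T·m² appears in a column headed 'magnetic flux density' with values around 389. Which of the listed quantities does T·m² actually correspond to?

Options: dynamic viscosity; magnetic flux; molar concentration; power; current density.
magnetic flux

magnetic flux density should have units dimensionally equivalent to kg / (A * s^2) (e.g. T).
The given unit 'T·m²' reduces to kg * m^2 / (A * s^2). Of the listed options, that is the dimensionality of magnetic flux.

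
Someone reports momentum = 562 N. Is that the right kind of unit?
No

momentum has SI base units: kg * m / s
N does NOT reduce to kg * m / s; a valid unit for momentum would be e.g. kg·m/s.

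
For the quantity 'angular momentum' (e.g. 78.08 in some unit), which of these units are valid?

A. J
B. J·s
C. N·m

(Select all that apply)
B

angular momentum has SI base units: kg * m^2 / s

Checking each option against kg * m^2 / s:
  A. J: ✗ does not match
  B. J·s: ✓ matches
  C. N·m: ✗ does not match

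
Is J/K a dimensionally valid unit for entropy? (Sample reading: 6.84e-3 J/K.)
Yes

entropy has SI base units: kg * m^2 / (s^2 * K)
J/K reduces to the same SI base units, so it is a valid unit for entropy.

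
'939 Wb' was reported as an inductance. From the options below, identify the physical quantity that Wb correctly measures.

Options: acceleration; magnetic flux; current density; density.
magnetic flux

inductance should have units dimensionally equivalent to kg * m^2 / (A^2 * s^2) (e.g. H).
The given unit 'Wb' reduces to kg * m^2 / (A * s^2). Of the listed options, that is the dimensionality of magnetic flux.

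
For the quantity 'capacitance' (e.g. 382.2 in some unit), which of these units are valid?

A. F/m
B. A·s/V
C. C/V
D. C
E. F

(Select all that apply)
B, C, E

capacitance has SI base units: A^2 * s^4 / (kg * m^2)

Checking each option against A^2 * s^4 / (kg * m^2):
  A. F/m: ✗ does not match
  B. A·s/V: ✓ matches
  C. C/V: ✓ matches
  D. C: ✗ does not match
  E. F: ✓ matches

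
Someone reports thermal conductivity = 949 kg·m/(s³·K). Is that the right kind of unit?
Yes

thermal conductivity has SI base units: kg * m / (s^3 * K)
kg·m/(s³·K) reduces to the same SI base units, so it is a valid unit for thermal conductivity.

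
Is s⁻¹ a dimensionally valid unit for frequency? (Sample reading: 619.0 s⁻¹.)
Yes

frequency has SI base units: 1 / s
s⁻¹ reduces to the same SI base units, so it is a valid unit for frequency.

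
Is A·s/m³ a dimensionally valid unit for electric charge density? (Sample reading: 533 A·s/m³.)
Yes

electric charge density has SI base units: A * s / m^3
A·s/m³ reduces to the same SI base units, so it is a valid unit for electric charge density.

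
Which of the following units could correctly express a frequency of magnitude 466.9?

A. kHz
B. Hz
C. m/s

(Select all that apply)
A, B

frequency has SI base units: 1 / s

Checking each option against 1 / s:
  A. kHz: ✓ matches
  B. Hz: ✓ matches
  C. m/s: ✗ does not match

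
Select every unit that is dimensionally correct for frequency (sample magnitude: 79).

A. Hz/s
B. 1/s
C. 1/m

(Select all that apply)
B

frequency has SI base units: 1 / s

Checking each option against 1 / s:
  A. Hz/s: ✗ does not match
  B. 1/s: ✓ matches
  C. 1/m: ✗ does not match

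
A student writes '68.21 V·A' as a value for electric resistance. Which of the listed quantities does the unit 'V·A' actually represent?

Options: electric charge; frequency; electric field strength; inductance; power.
power

electric resistance should have units dimensionally equivalent to kg * m^2 / (A^2 * s^3) (e.g. Ω).
The given unit 'V·A' reduces to kg * m^2 / s^3. Of the listed options, that is the dimensionality of power.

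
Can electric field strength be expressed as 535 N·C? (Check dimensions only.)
No

electric field strength has SI base units: kg * m / (A * s^3)
N·C does NOT reduce to kg * m / (A * s^3); a valid unit for electric field strength would be e.g. V/m.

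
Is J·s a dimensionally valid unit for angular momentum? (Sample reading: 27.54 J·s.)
Yes

angular momentum has SI base units: kg * m^2 / s
J·s reduces to the same SI base units, so it is a valid unit for angular momentum.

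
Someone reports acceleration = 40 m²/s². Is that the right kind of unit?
No

acceleration has SI base units: m / s^2
m²/s² does NOT reduce to m / s^2; a valid unit for acceleration would be e.g. m/s².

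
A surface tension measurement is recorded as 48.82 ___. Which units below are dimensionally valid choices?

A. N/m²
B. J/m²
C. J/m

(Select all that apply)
B

surface tension has SI base units: kg / s^2

Checking each option against kg / s^2:
  A. N/m²: ✗ does not match
  B. J/m²: ✓ matches
  C. J/m: ✗ does not match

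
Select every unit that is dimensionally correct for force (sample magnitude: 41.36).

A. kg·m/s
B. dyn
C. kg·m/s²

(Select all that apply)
B, C

force has SI base units: kg * m / s^2

Checking each option against kg * m / s^2:
  A. kg·m/s: ✗ does not match
  B. dyn: ✓ matches
  C. kg·m/s²: ✓ matches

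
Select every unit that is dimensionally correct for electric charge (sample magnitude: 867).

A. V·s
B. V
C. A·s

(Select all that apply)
C

electric charge has SI base units: A * s

Checking each option against A * s:
  A. V·s: ✗ does not match
  B. V: ✗ does not match
  C. A·s: ✓ matches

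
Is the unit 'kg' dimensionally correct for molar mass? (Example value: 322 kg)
No

molar mass has SI base units: kg / mol
kg does NOT reduce to kg / mol; a valid unit for molar mass would be e.g. kg/mol.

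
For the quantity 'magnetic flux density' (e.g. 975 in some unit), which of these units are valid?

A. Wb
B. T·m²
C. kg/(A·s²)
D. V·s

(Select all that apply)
C

magnetic flux density has SI base units: kg / (A * s^2)

Checking each option against kg / (A * s^2):
  A. Wb: ✗ does not match
  B. T·m²: ✗ does not match
  C. kg/(A·s²): ✓ matches
  D. V·s: ✗ does not match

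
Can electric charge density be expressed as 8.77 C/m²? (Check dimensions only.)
No

electric charge density has SI base units: A * s / m^3
C/m² does NOT reduce to A * s / m^3; a valid unit for electric charge density would be e.g. C/m³.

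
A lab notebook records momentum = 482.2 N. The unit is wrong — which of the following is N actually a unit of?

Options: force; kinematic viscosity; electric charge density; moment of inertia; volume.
force

momentum should have units dimensionally equivalent to kg * m / s (e.g. kg·m/s).
The given unit 'N' reduces to kg * m / s^2. Of the listed options, that is the dimensionality of force.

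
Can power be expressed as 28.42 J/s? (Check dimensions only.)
Yes

power has SI base units: kg * m^2 / s^3
J/s reduces to the same SI base units, so it is a valid unit for power.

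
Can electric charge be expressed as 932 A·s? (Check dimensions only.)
Yes

electric charge has SI base units: A * s
A·s reduces to the same SI base units, so it is a valid unit for electric charge.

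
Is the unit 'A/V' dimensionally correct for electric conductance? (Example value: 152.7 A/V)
Yes

electric conductance has SI base units: A^2 * s^3 / (kg * m^2)
A/V reduces to the same SI base units, so it is a valid unit for electric conductance.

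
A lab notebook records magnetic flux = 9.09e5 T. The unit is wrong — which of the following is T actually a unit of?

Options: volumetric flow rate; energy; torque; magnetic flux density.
magnetic flux density

magnetic flux should have units dimensionally equivalent to kg * m^2 / (A * s^2) (e.g. Wb).
The given unit 'T' reduces to kg / (A * s^2). Of the listed options, that is the dimensionality of magnetic flux density.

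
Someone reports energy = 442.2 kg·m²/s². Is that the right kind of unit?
Yes

energy has SI base units: kg * m^2 / s^2
kg·m²/s² reduces to the same SI base units, so it is a valid unit for energy.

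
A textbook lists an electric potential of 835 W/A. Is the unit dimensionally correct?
Yes

electric potential has SI base units: kg * m^2 / (A * s^3)
W/A reduces to the same SI base units, so it is a valid unit for electric potential.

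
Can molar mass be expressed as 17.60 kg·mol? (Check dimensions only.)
No

molar mass has SI base units: kg / mol
kg·mol does NOT reduce to kg / mol; a valid unit for molar mass would be e.g. kg/mol.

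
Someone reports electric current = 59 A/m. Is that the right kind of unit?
No

electric current has SI base units: A
A/m does NOT reduce to A; a valid unit for electric current would be e.g. A.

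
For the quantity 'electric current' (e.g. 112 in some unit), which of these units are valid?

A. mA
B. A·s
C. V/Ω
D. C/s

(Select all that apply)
A, C, D

electric current has SI base units: A

Checking each option against A:
  A. mA: ✓ matches
  B. A·s: ✗ does not match
  C. V/Ω: ✓ matches
  D. C/s: ✓ matches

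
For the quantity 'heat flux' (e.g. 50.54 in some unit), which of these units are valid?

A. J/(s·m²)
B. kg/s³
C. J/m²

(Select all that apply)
A, B

heat flux has SI base units: kg / s^3

Checking each option against kg / s^3:
  A. J/(s·m²): ✓ matches
  B. kg/s³: ✓ matches
  C. J/m²: ✗ does not match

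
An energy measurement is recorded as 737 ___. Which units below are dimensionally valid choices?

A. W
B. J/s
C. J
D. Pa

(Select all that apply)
C

energy has SI base units: kg * m^2 / s^2

Checking each option against kg * m^2 / s^2:
  A. W: ✗ does not match
  B. J/s: ✗ does not match
  C. J: ✓ matches
  D. Pa: ✗ does not match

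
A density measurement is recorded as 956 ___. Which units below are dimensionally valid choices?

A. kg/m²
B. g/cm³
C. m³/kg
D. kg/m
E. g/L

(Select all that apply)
B, E

density has SI base units: kg / m^3

Checking each option against kg / m^3:
  A. kg/m²: ✗ does not match
  B. g/cm³: ✓ matches
  C. m³/kg: ✗ does not match
  D. kg/m: ✗ does not match
  E. g/L: ✓ matches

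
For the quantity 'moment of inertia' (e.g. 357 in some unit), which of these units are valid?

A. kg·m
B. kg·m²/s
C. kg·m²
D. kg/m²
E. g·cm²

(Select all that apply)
C, E

moment of inertia has SI base units: kg * m^2

Checking each option against kg * m^2:
  A. kg·m: ✗ does not match
  B. kg·m²/s: ✗ does not match
  C. kg·m²: ✓ matches
  D. kg/m²: ✗ does not match
  E. g·cm²: ✓ matches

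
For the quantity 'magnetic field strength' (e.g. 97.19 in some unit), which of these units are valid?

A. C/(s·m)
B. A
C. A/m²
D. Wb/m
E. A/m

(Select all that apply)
A, E

magnetic field strength has SI base units: A / m

Checking each option against A / m:
  A. C/(s·m): ✓ matches
  B. A: ✗ does not match
  C. A/m²: ✗ does not match
  D. Wb/m: ✗ does not match
  E. A/m: ✓ matches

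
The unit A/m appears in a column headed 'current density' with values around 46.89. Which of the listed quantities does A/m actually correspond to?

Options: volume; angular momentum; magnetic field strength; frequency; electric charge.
magnetic field strength

current density should have units dimensionally equivalent to A / m^2 (e.g. A/m²).
The given unit 'A/m' reduces to A / m. Of the listed options, that is the dimensionality of magnetic field strength.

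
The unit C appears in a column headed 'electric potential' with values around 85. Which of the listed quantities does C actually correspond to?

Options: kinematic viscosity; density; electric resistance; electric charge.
electric charge

electric potential should have units dimensionally equivalent to kg * m^2 / (A * s^3) (e.g. V).
The given unit 'C' reduces to A * s. Of the listed options, that is the dimensionality of electric charge.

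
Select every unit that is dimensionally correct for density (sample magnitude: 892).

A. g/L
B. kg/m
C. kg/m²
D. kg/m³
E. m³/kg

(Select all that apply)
A, D

density has SI base units: kg / m^3

Checking each option against kg / m^3:
  A. g/L: ✓ matches
  B. kg/m: ✗ does not match
  C. kg/m²: ✗ does not match
  D. kg/m³: ✓ matches
  E. m³/kg: ✗ does not match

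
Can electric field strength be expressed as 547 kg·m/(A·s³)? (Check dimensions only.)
Yes

electric field strength has SI base units: kg * m / (A * s^3)
kg·m/(A·s³) reduces to the same SI base units, so it is a valid unit for electric field strength.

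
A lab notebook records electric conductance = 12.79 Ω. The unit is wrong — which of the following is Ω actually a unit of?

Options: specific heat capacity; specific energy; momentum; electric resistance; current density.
electric resistance

electric conductance should have units dimensionally equivalent to A^2 * s^3 / (kg * m^2) (e.g. S).
The given unit 'Ω' reduces to kg * m^2 / (A^2 * s^3). Of the listed options, that is the dimensionality of electric resistance.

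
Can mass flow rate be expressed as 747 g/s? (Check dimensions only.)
Yes

mass flow rate has SI base units: kg / s
g/s reduces to the same SI base units, so it is a valid unit for mass flow rate.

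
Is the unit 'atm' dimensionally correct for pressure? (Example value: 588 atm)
Yes

pressure has SI base units: kg / (m * s^2)
atm reduces to the same SI base units, so it is a valid unit for pressure.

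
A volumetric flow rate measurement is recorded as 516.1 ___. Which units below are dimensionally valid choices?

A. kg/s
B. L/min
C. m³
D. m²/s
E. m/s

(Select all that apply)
B

volumetric flow rate has SI base units: m^3 / s

Checking each option against m^3 / s:
  A. kg/s: ✗ does not match
  B. L/min: ✓ matches
  C. m³: ✗ does not match
  D. m²/s: ✗ does not match
  E. m/s: ✗ does not match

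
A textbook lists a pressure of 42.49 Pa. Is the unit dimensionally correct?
Yes

pressure has SI base units: kg / (m * s^2)
Pa reduces to the same SI base units, so it is a valid unit for pressure.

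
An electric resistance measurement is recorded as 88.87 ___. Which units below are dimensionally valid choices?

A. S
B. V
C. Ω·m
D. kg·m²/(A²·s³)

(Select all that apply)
D

electric resistance has SI base units: kg * m^2 / (A^2 * s^3)

Checking each option against kg * m^2 / (A^2 * s^3):
  A. S: ✗ does not match
  B. V: ✗ does not match
  C. Ω·m: ✗ does not match
  D. kg·m²/(A²·s³): ✓ matches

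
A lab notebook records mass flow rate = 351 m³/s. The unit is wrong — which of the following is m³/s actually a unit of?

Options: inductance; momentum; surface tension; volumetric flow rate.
volumetric flow rate

mass flow rate should have units dimensionally equivalent to kg / s (e.g. kg/s).
The given unit 'm³/s' reduces to m^3 / s. Of the listed options, that is the dimensionality of volumetric flow rate.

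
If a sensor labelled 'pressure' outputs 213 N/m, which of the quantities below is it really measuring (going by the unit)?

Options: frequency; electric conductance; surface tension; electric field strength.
surface tension

pressure should have units dimensionally equivalent to kg / (m * s^2) (e.g. Pa).
The given unit 'N/m' reduces to kg / s^2. Of the listed options, that is the dimensionality of surface tension.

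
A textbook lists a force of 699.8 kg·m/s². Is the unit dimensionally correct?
Yes

force has SI base units: kg * m / s^2
kg·m/s² reduces to the same SI base units, so it is a valid unit for force.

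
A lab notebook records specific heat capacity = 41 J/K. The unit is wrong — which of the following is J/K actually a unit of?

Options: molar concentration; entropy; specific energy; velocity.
entropy

specific heat capacity should have units dimensionally equivalent to m^2 / (s^2 * K) (e.g. J/(kg·K)).
The given unit 'J/K' reduces to kg * m^2 / (s^2 * K). Of the listed options, that is the dimensionality of entropy.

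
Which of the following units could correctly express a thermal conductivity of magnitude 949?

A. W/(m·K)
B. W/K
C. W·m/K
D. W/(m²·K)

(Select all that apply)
A

thermal conductivity has SI base units: kg * m / (s^3 * K)

Checking each option against kg * m / (s^3 * K):
  A. W/(m·K): ✓ matches
  B. W/K: ✗ does not match
  C. W·m/K: ✗ does not match
  D. W/(m²·K): ✗ does not match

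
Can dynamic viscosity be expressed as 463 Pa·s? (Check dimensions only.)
Yes

dynamic viscosity has SI base units: kg / (m * s)
Pa·s reduces to the same SI base units, so it is a valid unit for dynamic viscosity.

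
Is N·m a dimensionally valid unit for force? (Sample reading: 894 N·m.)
No

force has SI base units: kg * m / s^2
N·m does NOT reduce to kg * m / s^2; a valid unit for force would be e.g. N.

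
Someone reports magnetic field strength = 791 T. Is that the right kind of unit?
No

magnetic field strength has SI base units: A / m
T does NOT reduce to A / m; a valid unit for magnetic field strength would be e.g. A/m.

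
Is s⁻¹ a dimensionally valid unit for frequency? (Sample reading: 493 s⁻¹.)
Yes

frequency has SI base units: 1 / s
s⁻¹ reduces to the same SI base units, so it is a valid unit for frequency.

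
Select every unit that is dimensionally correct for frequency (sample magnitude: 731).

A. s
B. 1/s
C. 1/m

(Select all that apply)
B

frequency has SI base units: 1 / s

Checking each option against 1 / s:
  A. s: ✗ does not match
  B. 1/s: ✓ matches
  C. 1/m: ✗ does not match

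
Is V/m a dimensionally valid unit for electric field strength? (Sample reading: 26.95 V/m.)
Yes

electric field strength has SI base units: kg * m / (A * s^3)
V/m reduces to the same SI base units, so it is a valid unit for electric field strength.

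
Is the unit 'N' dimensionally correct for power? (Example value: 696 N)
No

power has SI base units: kg * m^2 / s^3
N does NOT reduce to kg * m^2 / s^3; a valid unit for power would be e.g. W.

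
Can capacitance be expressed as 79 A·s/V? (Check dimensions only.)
Yes

capacitance has SI base units: A^2 * s^4 / (kg * m^2)
A·s/V reduces to the same SI base units, so it is a valid unit for capacitance.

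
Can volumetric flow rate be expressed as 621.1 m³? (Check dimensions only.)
No

volumetric flow rate has SI base units: m^3 / s
m³ does NOT reduce to m^3 / s; a valid unit for volumetric flow rate would be e.g. m³/s.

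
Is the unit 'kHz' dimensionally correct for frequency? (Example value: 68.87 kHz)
Yes

frequency has SI base units: 1 / s
kHz reduces to the same SI base units, so it is a valid unit for frequency.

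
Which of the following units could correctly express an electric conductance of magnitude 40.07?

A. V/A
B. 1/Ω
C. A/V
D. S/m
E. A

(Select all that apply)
B, C

electric conductance has SI base units: A^2 * s^3 / (kg * m^2)

Checking each option against A^2 * s^3 / (kg * m^2):
  A. V/A: ✗ does not match
  B. 1/Ω: ✓ matches
  C. A/V: ✓ matches
  D. S/m: ✗ does not match
  E. A: ✗ does not match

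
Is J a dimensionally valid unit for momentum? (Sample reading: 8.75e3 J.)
No

momentum has SI base units: kg * m / s
J does NOT reduce to kg * m / s; a valid unit for momentum would be e.g. kg·m/s.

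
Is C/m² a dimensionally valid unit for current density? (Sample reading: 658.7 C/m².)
No

current density has SI base units: A / m^2
C/m² does NOT reduce to A / m^2; a valid unit for current density would be e.g. A/m².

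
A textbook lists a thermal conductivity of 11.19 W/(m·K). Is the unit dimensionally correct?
Yes

thermal conductivity has SI base units: kg * m / (s^3 * K)
W/(m·K) reduces to the same SI base units, so it is a valid unit for thermal conductivity.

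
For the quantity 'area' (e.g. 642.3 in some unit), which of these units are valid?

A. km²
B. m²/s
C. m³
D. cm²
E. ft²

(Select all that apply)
A, D, E

area has SI base units: m^2

Checking each option against m^2:
  A. km²: ✓ matches
  B. m²/s: ✗ does not match
  C. m³: ✗ does not match
  D. cm²: ✓ matches
  E. ft²: ✓ matches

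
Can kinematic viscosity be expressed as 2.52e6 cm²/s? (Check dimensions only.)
Yes

kinematic viscosity has SI base units: m^2 / s
cm²/s reduces to the same SI base units, so it is a valid unit for kinematic viscosity.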